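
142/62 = 2 + 9/31 = 2.29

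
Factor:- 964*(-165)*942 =149834520 = 2^3*3^2*5^1*11^1*157^1*241^1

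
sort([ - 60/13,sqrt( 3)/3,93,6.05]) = [ - 60/13,sqrt( 3)/3, 6.05 , 93]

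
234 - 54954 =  - 54720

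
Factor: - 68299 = -7^1 * 11^1 *887^1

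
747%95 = 82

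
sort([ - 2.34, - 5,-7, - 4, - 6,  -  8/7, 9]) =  [ - 7, - 6,-5,  -  4, - 2.34, - 8/7,9 ]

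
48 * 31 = 1488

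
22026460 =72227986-50201526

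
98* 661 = 64778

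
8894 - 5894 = 3000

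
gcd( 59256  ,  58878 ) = 18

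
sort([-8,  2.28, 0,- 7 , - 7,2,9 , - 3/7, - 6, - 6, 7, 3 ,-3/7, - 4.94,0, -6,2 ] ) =[ - 8, - 7 ,  -  7, - 6,-6, - 6, - 4.94,-3/7 ,-3/7, 0, 0 , 2, 2,2.28,3 , 7,9 ] 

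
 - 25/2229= - 25/2229= - 0.01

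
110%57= 53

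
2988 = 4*747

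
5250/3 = 1750 = 1750.00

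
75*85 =6375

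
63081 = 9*7009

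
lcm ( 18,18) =18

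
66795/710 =13359/142 = 94.08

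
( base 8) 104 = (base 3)2112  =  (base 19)3b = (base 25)2i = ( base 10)68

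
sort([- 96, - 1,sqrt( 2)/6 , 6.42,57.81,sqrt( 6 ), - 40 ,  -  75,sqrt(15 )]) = [ - 96, - 75, - 40 ,-1,sqrt ( 2 ) /6,sqrt(6),sqrt(15),6.42, 57.81 ]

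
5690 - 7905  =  - 2215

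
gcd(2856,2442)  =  6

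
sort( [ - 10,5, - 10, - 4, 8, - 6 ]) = [-10, - 10, - 6,  -  4, 5,8]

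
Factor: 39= 3^1*13^1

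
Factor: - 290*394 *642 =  -2^3*3^1*5^1*29^1*107^1*197^1 = - 73354920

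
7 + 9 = 16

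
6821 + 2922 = 9743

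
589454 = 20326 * 29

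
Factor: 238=2^1*7^1*17^1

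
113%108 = 5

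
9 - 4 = 5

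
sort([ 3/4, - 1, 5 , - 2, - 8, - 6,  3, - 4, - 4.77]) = [ - 8, - 6, - 4.77, - 4, - 2, - 1, 3/4,3,5] 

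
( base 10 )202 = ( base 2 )11001010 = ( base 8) 312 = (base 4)3022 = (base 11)174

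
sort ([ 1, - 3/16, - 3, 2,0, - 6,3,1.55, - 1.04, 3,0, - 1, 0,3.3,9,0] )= [ -6, - 3, - 1.04, - 1, - 3/16,0,0,0,0,1, 1.55 , 2,3,3, 3.3,9] 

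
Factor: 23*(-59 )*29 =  - 23^1*29^1*59^1 =- 39353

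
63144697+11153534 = 74298231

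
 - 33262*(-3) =99786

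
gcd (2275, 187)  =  1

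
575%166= 77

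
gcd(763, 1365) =7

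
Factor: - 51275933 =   -  51275933^1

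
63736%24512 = 14712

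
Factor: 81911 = 101^1*811^1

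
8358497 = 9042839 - 684342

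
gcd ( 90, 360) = 90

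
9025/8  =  1128 + 1/8 = 1128.12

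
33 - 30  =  3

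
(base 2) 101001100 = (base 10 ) 332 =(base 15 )172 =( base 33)A2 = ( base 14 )19A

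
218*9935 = 2165830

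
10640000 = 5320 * 2000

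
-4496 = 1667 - 6163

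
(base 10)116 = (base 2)1110100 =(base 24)4k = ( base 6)312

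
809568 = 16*50598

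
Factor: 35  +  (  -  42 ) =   -  7 = - 7^1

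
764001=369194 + 394807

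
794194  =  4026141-3231947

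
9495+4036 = 13531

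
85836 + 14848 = 100684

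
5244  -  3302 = 1942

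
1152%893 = 259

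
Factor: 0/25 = 0 = 0^1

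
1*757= 757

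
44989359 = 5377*8367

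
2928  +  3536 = 6464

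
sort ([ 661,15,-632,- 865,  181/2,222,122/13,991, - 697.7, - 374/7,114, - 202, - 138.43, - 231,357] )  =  [  -  865, - 697.7,-632, - 231, - 202, - 138.43, - 374/7,122/13 , 15,  181/2 , 114, 222,357 , 661,991 ] 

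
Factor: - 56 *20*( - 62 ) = 2^6*5^1*7^1*31^1 = 69440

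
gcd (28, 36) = 4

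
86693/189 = 86693/189 = 458.69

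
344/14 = 24+4/7 = 24.57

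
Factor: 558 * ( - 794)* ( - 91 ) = 40317732 = 2^2*3^2*7^1*13^1*31^1*397^1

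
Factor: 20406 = 2^1*3^1*19^1*179^1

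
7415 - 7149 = 266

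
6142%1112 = 582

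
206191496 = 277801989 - 71610493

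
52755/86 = 52755/86  =  613.43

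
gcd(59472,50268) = 708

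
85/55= 17/11 = 1.55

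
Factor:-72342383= - 23^1*43^1 *193^1* 379^1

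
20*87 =1740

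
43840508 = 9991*4388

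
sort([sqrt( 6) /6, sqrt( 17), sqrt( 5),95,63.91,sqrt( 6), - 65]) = [ - 65, sqrt( 6) /6, sqrt(5), sqrt( 6 ), sqrt ( 17 ), 63.91,95] 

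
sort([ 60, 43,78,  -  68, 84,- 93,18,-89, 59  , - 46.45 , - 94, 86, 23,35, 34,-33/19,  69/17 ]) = [-94,-93, - 89,- 68,-46.45, - 33/19, 69/17,18,23,34, 35,43, 59,60, 78,84,86 ]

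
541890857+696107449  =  1237998306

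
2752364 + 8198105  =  10950469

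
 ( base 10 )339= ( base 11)289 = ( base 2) 101010011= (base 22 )f9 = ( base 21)g3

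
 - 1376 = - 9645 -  - 8269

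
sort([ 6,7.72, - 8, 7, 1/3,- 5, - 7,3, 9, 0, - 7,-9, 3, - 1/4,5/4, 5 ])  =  [-9,- 8, - 7,  -  7,  -  5, - 1/4 , 0, 1/3, 5/4,3,3 , 5,6,  7, 7.72, 9 ]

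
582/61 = 9 + 33/61 =9.54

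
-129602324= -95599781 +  - 34002543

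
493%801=493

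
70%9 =7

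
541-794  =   - 253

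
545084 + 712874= 1257958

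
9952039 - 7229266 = 2722773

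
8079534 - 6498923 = 1580611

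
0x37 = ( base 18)31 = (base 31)1o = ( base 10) 55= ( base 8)67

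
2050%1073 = 977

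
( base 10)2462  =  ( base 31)2hd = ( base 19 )6FB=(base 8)4636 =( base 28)33q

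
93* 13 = 1209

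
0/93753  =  0  =  0.00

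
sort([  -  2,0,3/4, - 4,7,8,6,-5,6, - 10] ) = [ - 10 , - 5, - 4, - 2, 0,3/4,6,6,7 , 8] 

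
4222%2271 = 1951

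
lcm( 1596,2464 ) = 140448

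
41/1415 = 41/1415  =  0.03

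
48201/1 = 48201  =  48201.00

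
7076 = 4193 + 2883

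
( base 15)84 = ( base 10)124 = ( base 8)174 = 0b1111100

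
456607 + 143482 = 600089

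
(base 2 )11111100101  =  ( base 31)236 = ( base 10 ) 2021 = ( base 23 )3ik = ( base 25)35L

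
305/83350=61/16670 = 0.00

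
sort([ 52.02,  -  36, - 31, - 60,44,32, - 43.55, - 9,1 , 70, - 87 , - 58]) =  [ -87 , - 60, - 58, - 43.55, - 36,  -  31, - 9,1, 32,  44,52.02,70]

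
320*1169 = 374080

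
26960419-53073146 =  - 26112727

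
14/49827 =14/49827 = 0.00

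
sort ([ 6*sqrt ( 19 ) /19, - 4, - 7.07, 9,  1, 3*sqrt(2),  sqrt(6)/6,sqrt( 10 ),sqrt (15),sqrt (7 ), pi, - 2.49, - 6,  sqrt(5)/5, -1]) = [ - 7.07,-6,-4, - 2.49, - 1, sqrt( 6 ) /6 , sqrt(5 ) /5, 1,6*sqrt(19 ) /19,sqrt (7 ), pi,sqrt(10), sqrt(15 ), 3 * sqrt( 2 ) , 9] 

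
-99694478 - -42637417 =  - 57057061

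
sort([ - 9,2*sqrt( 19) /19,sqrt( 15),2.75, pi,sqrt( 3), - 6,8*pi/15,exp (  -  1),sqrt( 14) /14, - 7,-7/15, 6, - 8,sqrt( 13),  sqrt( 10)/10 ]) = [ - 9, - 8,  -  7 ,  -  6 , - 7/15 , sqrt( 14 )/14,sqrt(10)/10,exp ( - 1), 2  *  sqrt( 19 )/19, 8*pi/15, sqrt( 3), 2.75,pi, sqrt( 13 ),sqrt( 15),6]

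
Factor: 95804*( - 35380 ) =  - 2^4*5^1*29^1*43^1*61^1*557^1 =- 3389545520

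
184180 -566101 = -381921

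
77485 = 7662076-7584591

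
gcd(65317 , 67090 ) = 1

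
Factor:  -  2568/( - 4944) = 107/206 =2^( - 1 )*103^( - 1)*107^1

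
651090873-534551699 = 116539174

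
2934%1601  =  1333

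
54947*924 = 50771028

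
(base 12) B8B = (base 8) 3233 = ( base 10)1691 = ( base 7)4634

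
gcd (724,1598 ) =2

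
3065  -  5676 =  - 2611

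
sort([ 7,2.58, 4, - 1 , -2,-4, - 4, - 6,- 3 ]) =[  -  6, - 4, - 4 , - 3, - 2, - 1 , 2.58,4, 7 ] 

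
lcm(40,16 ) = 80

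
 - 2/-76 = 1/38  =  0.03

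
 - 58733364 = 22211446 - 80944810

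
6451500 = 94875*68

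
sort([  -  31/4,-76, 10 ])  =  [ - 76, - 31/4, 10 ] 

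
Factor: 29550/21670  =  15/11  =  3^1 *5^1*11^(-1)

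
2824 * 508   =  1434592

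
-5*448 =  - 2240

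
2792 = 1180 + 1612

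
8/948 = 2/237 = 0.01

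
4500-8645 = -4145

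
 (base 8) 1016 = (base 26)k6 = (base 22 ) 11k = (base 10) 526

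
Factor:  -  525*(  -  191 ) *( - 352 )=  - 2^5*3^1*5^2*7^1*11^1* 191^1 = - 35296800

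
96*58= 5568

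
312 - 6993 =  - 6681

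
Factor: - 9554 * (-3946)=37700084 = 2^2*17^1 * 281^1*1973^1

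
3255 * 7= 22785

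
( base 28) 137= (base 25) 1a0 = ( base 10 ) 875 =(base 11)726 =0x36b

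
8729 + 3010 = 11739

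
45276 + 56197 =101473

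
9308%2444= 1976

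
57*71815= 4093455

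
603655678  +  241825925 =845481603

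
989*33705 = 33334245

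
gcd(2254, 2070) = 46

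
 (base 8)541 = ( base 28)CH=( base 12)255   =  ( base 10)353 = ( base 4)11201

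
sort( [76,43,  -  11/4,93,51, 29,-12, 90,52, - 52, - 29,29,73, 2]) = [  -  52, - 29, - 12 ,-11/4,2,  29,29, 43,51,  52, 73,76,90,93 ]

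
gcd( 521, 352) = 1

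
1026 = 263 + 763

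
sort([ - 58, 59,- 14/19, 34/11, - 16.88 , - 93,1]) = [ - 93, - 58, - 16.88 , - 14/19,1,34/11,59 ] 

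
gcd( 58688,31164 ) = 28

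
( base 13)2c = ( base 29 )19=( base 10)38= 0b100110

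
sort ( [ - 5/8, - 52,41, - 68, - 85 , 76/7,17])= [ - 85, - 68, - 52, - 5/8, 76/7,17, 41]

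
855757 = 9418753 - 8562996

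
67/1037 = 67/1037 = 0.06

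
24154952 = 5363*4504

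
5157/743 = 6 + 699/743 = 6.94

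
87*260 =22620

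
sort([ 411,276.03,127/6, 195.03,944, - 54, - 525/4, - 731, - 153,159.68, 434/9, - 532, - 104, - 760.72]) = [ - 760.72,  -  731, - 532, - 153,  -  525/4, - 104, - 54,  127/6,434/9 , 159.68,195.03, 276.03, 411,  944] 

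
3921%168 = 57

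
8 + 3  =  11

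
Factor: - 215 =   -  5^1*43^1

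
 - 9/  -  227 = 9/227= 0.04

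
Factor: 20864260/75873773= 2^2*5^1 * 29^ ( - 1 )*1009^(-1 )*2593^( - 1)*1043213^1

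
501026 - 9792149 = - 9291123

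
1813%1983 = 1813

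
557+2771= 3328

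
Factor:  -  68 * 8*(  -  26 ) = 2^6 *13^1 * 17^1 =14144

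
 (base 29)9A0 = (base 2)1111010110011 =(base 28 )A0J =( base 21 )hh5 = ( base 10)7859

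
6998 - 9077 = -2079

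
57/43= 1 + 14/43 = 1.33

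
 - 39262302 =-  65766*597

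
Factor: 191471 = 7^1*17^1*1609^1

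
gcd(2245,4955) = 5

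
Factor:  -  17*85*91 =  - 5^1 * 7^1*13^1 * 17^2 = - 131495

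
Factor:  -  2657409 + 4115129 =1457720  =  2^3 * 5^1  *11^1*3313^1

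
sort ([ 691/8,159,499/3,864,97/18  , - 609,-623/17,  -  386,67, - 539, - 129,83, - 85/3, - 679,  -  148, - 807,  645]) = [ - 807, - 679, - 609,  -  539 , - 386, - 148, - 129, - 623/17, - 85/3,97/18,67, 83,691/8,  159, 499/3,645,864]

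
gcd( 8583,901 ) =1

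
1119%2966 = 1119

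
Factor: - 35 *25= - 5^3*7^1 = - 875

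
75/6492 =25/2164 = 0.01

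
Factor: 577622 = 2^1*23^1*29^1*433^1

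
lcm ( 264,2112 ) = 2112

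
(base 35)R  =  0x1B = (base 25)12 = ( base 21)16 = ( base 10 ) 27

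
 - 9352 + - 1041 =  - 10393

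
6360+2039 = 8399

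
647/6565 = 647/6565 = 0.10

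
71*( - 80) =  - 5680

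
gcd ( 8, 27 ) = 1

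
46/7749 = 46/7749 = 0.01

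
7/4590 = 7/4590 = 0.00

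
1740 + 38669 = 40409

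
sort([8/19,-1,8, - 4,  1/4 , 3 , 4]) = [ - 4 , - 1,1/4,8/19,3, 4, 8 ] 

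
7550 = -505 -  - 8055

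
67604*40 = 2704160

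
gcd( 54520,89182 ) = 2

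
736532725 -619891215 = 116641510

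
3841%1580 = 681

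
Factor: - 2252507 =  - 19^1*103^1*1151^1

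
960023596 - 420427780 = 539595816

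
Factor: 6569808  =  2^4 *3^1*7^1*19553^1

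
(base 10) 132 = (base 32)44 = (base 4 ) 2010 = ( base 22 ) 60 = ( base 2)10000100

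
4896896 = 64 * 76514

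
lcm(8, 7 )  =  56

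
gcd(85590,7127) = 1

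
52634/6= 26317/3 = 8772.33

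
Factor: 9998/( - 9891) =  - 2^1*3^( - 2 )* 7^( - 1) *157^(-1 ) * 4999^1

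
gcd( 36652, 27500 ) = 44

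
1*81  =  81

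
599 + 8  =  607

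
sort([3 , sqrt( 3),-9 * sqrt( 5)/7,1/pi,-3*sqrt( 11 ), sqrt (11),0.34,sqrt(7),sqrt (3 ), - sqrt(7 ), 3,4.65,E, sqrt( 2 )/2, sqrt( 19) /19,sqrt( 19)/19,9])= [ - 3*sqrt(11 ), - 9*sqrt(5) /7,-sqrt(7 ),sqrt( 19) /19,sqrt(19 )/19,1/pi,0.34,sqrt(2)/2, sqrt(3),sqrt(3 ), sqrt(7 ), E,3 , 3,sqrt(11 ),4.65,9]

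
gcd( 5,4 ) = 1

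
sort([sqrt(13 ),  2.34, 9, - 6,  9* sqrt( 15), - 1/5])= [-6, - 1/5 , 2.34,  sqrt(13 ),9, 9*sqrt( 15)] 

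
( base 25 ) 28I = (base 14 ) 76c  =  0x5bc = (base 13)88C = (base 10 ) 1468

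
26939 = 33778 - 6839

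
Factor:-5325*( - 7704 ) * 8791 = 2^3*3^3*5^2*59^1*71^1*107^1 * 149^1 = 360640225800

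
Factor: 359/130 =2^( - 1 )*5^( - 1)*13^( - 1 )*359^1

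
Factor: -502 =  - 2^1 * 251^1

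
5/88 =5/88 =0.06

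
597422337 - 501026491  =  96395846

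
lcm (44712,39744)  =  357696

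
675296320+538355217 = 1213651537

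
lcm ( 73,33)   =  2409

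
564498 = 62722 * 9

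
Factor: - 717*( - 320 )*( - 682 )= - 2^7*  3^1*5^1 * 11^1 * 31^1*239^1 =-  156478080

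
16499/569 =16499/569 = 29.00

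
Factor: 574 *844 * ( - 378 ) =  - 2^4*3^3*7^2 * 41^1*211^1= -  183124368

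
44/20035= 44/20035 = 0.00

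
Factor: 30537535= 5^1*7^2*124643^1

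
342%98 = 48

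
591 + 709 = 1300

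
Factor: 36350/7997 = 50/11 = 2^1*5^2*11^( - 1) 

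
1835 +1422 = 3257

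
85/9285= 17/1857 = 0.01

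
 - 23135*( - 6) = 138810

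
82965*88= 7300920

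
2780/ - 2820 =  - 139/141 = - 0.99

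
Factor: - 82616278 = -2^1*2851^1*14489^1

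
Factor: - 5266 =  - 2^1 *2633^1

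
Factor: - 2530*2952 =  - 2^4*3^2*5^1 * 11^1 * 23^1*41^1 = - 7468560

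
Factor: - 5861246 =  -2^1*61^1*107^1*449^1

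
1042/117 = 8 + 106/117 = 8.91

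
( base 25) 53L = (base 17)b28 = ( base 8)6225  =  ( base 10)3221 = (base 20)811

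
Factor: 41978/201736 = 139/668 = 2^(-2 ) * 139^1 * 167^ (-1 )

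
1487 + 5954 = 7441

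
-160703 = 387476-548179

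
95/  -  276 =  - 95/276= -  0.34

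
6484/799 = 6484/799 = 8.12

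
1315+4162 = 5477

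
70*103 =7210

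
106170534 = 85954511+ 20216023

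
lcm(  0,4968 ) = 0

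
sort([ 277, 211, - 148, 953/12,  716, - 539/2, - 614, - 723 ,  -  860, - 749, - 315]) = [ - 860, - 749, - 723, - 614,-315, - 539/2,- 148,953/12, 211,277,  716] 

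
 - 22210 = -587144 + 564934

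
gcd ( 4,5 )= 1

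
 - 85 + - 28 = - 113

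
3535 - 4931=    - 1396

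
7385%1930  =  1595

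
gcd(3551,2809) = 53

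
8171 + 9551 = 17722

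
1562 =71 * 22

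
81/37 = 2 + 7/37 = 2.19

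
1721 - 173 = 1548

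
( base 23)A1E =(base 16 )14CF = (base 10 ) 5327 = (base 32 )56f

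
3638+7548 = 11186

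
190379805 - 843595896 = -653216091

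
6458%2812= 834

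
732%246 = 240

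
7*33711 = 235977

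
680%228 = 224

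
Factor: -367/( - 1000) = 2^( - 3 )*5^( - 3) * 367^1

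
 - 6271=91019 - 97290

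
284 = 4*71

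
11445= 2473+8972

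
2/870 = 1/435 = 0.00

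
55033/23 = 2392 + 17/23 = 2392.74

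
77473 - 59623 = 17850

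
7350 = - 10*( - 735 )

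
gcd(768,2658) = 6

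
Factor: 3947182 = 2^1  *  1973591^1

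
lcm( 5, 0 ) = 0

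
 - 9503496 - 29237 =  - 9532733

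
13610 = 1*13610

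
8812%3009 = 2794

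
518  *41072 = 21275296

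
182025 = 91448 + 90577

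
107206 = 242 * 443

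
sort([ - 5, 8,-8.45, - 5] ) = [-8.45,-5, - 5, 8] 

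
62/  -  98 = - 31/49 = - 0.63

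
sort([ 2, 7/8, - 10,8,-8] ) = [ - 10, - 8,  7/8,2,8]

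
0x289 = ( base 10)649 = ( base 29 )mb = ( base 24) 131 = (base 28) n5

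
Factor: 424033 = 59^1*7187^1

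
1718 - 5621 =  -3903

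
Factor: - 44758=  - 2^1*7^1*23^1*139^1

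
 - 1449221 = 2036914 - 3486135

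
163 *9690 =1579470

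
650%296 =58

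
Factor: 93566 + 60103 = 3^1*181^1*283^1 =153669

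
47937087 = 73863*649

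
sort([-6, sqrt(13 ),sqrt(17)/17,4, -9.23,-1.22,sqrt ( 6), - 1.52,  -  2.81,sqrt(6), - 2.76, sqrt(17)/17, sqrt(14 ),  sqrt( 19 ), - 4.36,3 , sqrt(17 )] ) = [  -  9.23, - 6, - 4.36, - 2.81, - 2.76, -1.52,- 1.22,  sqrt( 17)/17, sqrt( 17) /17, sqrt(6), sqrt(6 ),3,sqrt (13 ), sqrt( 14), 4,sqrt( 17 ),sqrt (19)]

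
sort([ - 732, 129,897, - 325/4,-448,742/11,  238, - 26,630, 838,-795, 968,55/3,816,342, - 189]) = [ - 795, - 732,  -  448, - 189, - 325/4, - 26, 55/3, 742/11, 129,238,342,  630,816,  838,897,968 ]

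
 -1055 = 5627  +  -6682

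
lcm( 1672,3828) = 145464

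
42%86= 42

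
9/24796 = 9/24796 = 0.00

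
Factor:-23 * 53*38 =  - 2^1*19^1*23^1*53^1  =  - 46322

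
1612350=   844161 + 768189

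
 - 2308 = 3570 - 5878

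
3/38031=1/12677 = 0.00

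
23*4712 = 108376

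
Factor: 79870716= 2^2 * 3^2*37^1*61^1*983^1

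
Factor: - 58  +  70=2^2 *3^1 = 12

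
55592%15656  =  8624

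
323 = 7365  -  7042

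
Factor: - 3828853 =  - 7^1*149^1*3671^1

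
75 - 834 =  - 759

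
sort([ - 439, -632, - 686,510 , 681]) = [ - 686,-632, - 439, 510, 681 ] 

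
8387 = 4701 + 3686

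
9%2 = 1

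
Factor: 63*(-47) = - 2961 = -3^2*7^1*47^1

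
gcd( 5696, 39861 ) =1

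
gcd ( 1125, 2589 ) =3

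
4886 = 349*14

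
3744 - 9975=-6231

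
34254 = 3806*9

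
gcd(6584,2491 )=1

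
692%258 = 176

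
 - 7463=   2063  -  9526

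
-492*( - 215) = 105780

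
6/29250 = 1/4875=0.00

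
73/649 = 73/649= 0.11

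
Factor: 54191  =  47^1*1153^1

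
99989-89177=10812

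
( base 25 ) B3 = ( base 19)EC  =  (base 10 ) 278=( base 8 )426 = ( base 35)7X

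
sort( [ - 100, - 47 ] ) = [ -100 , - 47]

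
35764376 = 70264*509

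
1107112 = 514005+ 593107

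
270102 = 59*4578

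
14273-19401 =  - 5128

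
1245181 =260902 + 984279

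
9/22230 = 1/2470 = 0.00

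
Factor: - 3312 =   -  2^4*3^2*23^1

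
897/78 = 11 + 1/2 = 11.50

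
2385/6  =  397 + 1/2=397.50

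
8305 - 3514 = 4791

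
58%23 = 12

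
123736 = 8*15467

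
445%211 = 23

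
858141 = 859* 999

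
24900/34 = 12450/17 = 732.35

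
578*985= 569330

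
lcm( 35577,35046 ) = 2348082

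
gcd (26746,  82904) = 86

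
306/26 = 153/13 = 11.77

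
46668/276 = 169 + 2/23  =  169.09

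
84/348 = 7/29= 0.24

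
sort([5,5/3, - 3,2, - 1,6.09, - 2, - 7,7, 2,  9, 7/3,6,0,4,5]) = [ - 7, - 3, - 2, - 1,0,5/3,2, 2 , 7/3, 4,5,  5,6,6.09, 7, 9] 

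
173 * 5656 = 978488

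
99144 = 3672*27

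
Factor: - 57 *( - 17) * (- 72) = - 2^3*3^3*17^1 * 19^1= -69768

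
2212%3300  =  2212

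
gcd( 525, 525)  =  525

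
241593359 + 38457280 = 280050639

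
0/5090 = 0 = 0.00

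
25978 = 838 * 31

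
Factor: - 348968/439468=-482/607 = - 2^1*241^1*607^( - 1) 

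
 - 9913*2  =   - 19826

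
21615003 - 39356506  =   - 17741503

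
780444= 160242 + 620202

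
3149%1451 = 247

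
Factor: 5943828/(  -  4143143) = - 2^2*3^1*11^1*29^(-1 )*37^1*1217^1*142867^(-1)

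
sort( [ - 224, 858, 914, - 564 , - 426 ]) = [ - 564, - 426, - 224,  858,914]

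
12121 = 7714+4407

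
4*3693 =14772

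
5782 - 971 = 4811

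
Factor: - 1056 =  - 2^5*3^1*11^1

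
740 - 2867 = -2127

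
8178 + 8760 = 16938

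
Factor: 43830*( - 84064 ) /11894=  - 2^5*3^2*5^1*19^( - 1 )*37^1*71^1*313^( - 1 )*487^1  =  -  1842262560/5947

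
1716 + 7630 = 9346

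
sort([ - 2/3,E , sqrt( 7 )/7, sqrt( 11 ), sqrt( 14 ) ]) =[ -2/3,sqrt( 7)/7, E,sqrt( 11 ), sqrt( 14 )]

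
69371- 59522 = 9849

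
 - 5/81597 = -1 + 81592/81597  =  -0.00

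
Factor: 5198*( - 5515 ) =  - 28666970  =  - 2^1*5^1*23^1*113^1*1103^1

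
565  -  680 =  - 115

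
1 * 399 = 399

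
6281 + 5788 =12069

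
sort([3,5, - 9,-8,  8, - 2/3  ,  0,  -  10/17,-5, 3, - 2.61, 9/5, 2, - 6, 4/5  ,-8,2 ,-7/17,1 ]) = [-9, - 8,-8,-6, - 5, - 2.61,-2/3,  -  10/17 , - 7/17,0, 4/5, 1,  9/5,2,  2, 3, 3, 5, 8] 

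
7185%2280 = 345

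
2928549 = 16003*183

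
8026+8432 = 16458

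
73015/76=960 + 55/76= 960.72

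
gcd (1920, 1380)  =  60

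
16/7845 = 16/7845 = 0.00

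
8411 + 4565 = 12976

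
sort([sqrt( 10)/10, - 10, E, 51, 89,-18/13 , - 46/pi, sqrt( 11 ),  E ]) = [ - 46/pi,  -  10, - 18/13, sqrt(10 ) /10,E, E , sqrt(11 ),51, 89 ]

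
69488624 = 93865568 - 24376944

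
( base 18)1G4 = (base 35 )hl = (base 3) 211211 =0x268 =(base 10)616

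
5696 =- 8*(-712)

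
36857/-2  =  -36857/2 = - 18428.50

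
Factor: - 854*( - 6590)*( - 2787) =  - 2^2 * 3^1*5^1*7^1*61^1*659^1*929^1  =  - 15684845820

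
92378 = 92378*1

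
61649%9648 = 3761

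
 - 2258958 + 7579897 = 5320939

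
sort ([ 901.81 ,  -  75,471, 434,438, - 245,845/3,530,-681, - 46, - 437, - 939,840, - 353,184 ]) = [ - 939, - 681, - 437, - 353, - 245,-75, - 46, 184, 845/3, 434,438 , 471, 530,  840,901.81] 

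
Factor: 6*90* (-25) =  - 13500 = - 2^2*3^3 * 5^3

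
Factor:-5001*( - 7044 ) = 35227044 = 2^2*3^2*587^1*1667^1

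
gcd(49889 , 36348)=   1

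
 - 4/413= -4/413 = - 0.01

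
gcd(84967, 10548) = 1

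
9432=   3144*3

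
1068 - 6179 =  - 5111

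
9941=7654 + 2287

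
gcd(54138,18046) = 18046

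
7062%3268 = 526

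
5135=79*65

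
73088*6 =438528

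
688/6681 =688/6681 = 0.10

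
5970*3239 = 19336830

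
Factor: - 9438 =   -  2^1* 3^1*11^2*13^1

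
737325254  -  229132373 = 508192881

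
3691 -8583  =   - 4892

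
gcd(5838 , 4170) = 834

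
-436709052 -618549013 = - 1055258065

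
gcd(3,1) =1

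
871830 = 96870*9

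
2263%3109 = 2263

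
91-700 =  - 609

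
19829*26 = 515554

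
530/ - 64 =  -9 + 23/32  =  - 8.28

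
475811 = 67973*7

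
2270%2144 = 126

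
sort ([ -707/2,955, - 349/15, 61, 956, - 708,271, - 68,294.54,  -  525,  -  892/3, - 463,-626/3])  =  [ - 708, - 525 , - 463,-707/2, - 892/3, - 626/3, - 68, - 349/15, 61, 271,294.54,955, 956]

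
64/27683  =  64/27683=0.00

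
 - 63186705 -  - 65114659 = 1927954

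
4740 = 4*1185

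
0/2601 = 0=0.00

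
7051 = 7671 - 620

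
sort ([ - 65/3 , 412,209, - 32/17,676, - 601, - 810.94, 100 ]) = [ - 810.94,  -  601,-65/3, - 32/17,  100 , 209, 412, 676 ]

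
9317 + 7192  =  16509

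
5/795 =1/159  =  0.01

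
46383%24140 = 22243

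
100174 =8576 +91598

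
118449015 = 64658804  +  53790211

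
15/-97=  - 15/97 = - 0.15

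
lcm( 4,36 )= 36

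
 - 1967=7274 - 9241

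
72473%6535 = 588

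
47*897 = 42159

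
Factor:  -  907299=  -  3^2 * 100811^1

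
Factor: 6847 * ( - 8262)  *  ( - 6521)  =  368892409194 = 2^1 * 3^5 * 17^1 * 41^1*167^1 * 6521^1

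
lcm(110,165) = 330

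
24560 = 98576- 74016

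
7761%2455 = 396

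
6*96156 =576936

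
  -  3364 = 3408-6772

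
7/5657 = 7/5657 = 0.00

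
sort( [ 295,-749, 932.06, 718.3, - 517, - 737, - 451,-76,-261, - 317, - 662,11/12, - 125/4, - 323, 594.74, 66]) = [ - 749, - 737, - 662, - 517, - 451 , - 323, - 317, - 261,-76, - 125/4,11/12, 66, 295, 594.74, 718.3, 932.06 ]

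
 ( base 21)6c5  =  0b101101010111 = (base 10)2903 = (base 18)8h5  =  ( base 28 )3JJ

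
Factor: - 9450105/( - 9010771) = 3^1*5^1*11^( - 1)*90001^1 * 117023^( - 1 ) =1350015/1287253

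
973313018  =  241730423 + 731582595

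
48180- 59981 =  - 11801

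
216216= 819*264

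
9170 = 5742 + 3428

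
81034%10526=7352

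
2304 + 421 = 2725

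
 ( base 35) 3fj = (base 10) 4219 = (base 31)4c3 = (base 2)1000001111011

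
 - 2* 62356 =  - 124712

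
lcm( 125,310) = 7750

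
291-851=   - 560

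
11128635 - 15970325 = -4841690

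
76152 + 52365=128517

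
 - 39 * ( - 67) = 2613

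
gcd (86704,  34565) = 1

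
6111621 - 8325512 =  - 2213891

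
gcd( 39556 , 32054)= 682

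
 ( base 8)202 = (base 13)A0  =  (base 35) 3p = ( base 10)130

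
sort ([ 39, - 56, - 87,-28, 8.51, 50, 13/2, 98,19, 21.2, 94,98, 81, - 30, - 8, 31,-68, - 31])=[ - 87, - 68, - 56, - 31, - 30,  -  28,  -  8, 13/2,8.51,19,21.2 , 31, 39,50, 81, 94, 98, 98]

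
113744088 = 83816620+29927468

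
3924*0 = 0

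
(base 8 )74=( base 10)60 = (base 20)30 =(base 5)220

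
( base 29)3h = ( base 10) 104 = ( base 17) 62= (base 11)95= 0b1101000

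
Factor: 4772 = 2^2*1193^1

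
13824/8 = 1728 = 1728.00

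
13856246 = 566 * 24481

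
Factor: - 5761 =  - 7^1 * 823^1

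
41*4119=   168879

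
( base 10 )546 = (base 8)1042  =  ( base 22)12I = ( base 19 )19e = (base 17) 1F2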